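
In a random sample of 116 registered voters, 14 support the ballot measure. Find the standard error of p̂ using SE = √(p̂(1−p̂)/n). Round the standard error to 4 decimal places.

The sample proportion is 14/116 = 0.12069.
p̂(1−p̂) = 0.106124.
SE = √(0.106124/116) = 0.0302.

SE = 0.0302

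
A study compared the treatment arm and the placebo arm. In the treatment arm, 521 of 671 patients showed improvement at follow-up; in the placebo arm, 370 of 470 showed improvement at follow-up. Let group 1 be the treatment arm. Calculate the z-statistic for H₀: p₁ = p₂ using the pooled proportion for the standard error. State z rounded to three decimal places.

Sample proportions: p̂₁ = 521/671 = 0.77645 and p̂₂ = 370/470 = 0.78723.
Pooling: p̂ = 891/1141 = 0.78089.
SE = √[p̂(1−p̂)(1/n₁+1/n₂)] = √[0.78089·0.21911·(1/671+1/470)] ≈ 0.024880.
z = -0.01078/0.024880 = -0.433.

z = -0.433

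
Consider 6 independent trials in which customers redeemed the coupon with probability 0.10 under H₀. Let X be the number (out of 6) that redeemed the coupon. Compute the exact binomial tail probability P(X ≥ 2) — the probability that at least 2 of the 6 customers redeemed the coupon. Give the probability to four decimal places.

P = 0.1143

X ~ Binomial(n=6, p=0.10).
P(X ≥ 2) = Σ_{j=2}^{6} C(6,j)·0.10^j·0.90^{6−j}.
= 0.098415 + 0.014580 + 0.001215 + 0.000054 + 0.000001 = 0.1143.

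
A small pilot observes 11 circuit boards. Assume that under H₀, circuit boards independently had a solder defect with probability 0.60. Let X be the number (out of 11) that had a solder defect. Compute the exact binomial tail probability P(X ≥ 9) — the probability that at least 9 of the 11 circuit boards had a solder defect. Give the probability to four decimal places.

X ~ Binomial(n=11, p=0.60).
P(X ≥ 9) = C(11,9)·0.60^9·0.40^2 + C(11,10)·0.60^10·0.40^1 + C(11,11)·0.60^11·0.40^0.
= 0.088684 + 0.026605 + 0.003628 = 0.1189.

P = 0.1189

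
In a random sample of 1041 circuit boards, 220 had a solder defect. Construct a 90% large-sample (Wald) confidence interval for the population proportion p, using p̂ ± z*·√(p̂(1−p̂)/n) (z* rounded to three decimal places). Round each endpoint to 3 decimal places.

With x = 220 successes in n = 1041, p̂ = 0.21134.
Standard error of p̂: √(0.166673/1041) = √0.000160108 = 0.012653.
z* = 1.645 at the 90% level.
Margin = 1.645·0.012653 = 0.02081.
Interval: 0.21134 ± 0.02081 → (0.191, 0.232).

(0.191, 0.232)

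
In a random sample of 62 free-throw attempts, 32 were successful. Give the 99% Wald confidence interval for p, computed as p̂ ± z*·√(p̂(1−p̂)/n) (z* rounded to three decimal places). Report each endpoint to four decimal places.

(0.3526, 0.6796)

Sample proportion p̂ = 32/62 = 0.51613.
SE(p̂) = √(0.51613·0.48387/62) = 0.063467.
z* = 2.576 at the 99% level.
Margin = 2.576·0.063467 = 0.16349.
So the interval runs from 0.3526 to 0.6796.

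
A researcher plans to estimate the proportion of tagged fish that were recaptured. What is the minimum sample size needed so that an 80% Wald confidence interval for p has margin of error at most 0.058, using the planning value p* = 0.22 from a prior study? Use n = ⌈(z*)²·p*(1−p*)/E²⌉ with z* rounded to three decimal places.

n = 84

For 80% confidence, z* = 1.282.
p*(1−p*) = 0.22·0.78 = 0.1716.
Required n before rounding: 1.643524 × 0.1716 / 0.058² = 83.837.
⌈83.837⌉ = 84.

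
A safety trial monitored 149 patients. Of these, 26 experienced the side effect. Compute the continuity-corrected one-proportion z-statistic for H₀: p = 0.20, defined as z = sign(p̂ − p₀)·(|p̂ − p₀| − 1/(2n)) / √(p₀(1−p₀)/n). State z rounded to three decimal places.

z = -0.676

The sample proportion is 26/149 = 0.17450. p̂ − p₀ = -0.025503.
1/(2n) = 0.003356.
Corrected numerator: |-0.025503| − 0.003356 = 0.022147.
Under H₀, SE = √(p₀(1−p₀)/n) = √(0.20·0.80/149) = √0.001073826 = 0.032769.
z = −0.022147/0.032769 = -0.676.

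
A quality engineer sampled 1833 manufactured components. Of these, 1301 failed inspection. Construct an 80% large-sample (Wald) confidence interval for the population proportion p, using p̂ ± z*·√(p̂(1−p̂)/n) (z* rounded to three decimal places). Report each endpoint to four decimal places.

The sample proportion is 1301/1833 = 0.70977.
SE(p̂) = √(0.70977·0.29023/1833) = 0.010601.
z* = 1.282 at the 80% level.
Margin = 1.282·0.010601 = 0.01359.
CI: 0.70977 ± 0.01359 = (0.6962, 0.7234).

(0.6962, 0.7234)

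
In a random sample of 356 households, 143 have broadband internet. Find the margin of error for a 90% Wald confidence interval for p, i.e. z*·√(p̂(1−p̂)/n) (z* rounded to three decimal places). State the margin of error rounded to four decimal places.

ME = 0.0427

With x = 143 successes in n = 356, p̂ = 0.40169.
SE(p̂) = √(0.40169·0.59831/356) = 0.025983.
The 90% critical value is z* = 1.645.
Margin of error = z*·SE = 1.645 × 0.025983 = 0.0427.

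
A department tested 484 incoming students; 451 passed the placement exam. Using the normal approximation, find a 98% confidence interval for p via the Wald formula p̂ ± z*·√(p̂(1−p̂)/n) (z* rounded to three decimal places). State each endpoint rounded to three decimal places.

The sample proportion is 451/484 = 0.93182.
SE = √(p̂(1−p̂)/n) = √(0.063533/484) = 0.011457.
The 98% critical value is z* = 2.326.
Margin of error: 2.326 × 0.011457 = 0.02665.
CI: 0.93182 ± 0.02665 = (0.905, 0.958).

(0.905, 0.958)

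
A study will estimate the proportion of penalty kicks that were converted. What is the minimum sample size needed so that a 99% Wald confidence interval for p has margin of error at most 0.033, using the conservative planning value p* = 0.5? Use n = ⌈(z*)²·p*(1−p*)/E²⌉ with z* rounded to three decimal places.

n = 1524

The 99% critical value is z* = 2.576.
p*(1−p*) = 0.2500.
(z*)²·p*(1−p*)/E² = 6.635776·0.2500/0.001089 = 1523.365.
⌈1523.365⌉ = 1524.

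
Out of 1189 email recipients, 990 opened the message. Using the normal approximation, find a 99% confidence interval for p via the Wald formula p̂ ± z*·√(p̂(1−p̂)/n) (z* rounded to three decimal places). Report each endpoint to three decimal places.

(0.805, 0.861)

Sample proportion p̂ = 990/1189 = 0.83263.
SE = √(p̂(1−p̂)/n) = √(0.139356/1189) = 0.010826.
The 99% critical value is z* = 2.576.
Margin = 2.576·0.010826 = 0.02789.
CI: 0.83263 ± 0.02789 = (0.805, 0.861).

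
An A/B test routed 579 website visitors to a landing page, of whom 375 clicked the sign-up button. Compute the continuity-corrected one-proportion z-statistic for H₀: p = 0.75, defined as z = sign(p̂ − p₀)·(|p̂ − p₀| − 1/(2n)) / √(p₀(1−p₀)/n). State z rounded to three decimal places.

The sample proportion is 375/579 = 0.64767. p̂ − p₀ = -0.102332.
1/(2n) = 0.000864.
Corrected numerator: |-0.102332| − 0.000864 = 0.101468.
Under H₀, SE = √(p₀(1−p₀)/n) = √(0.75·0.25/579) = √0.000323834 = 0.017995.
z = (−)0.101468/0.017995 = -5.639.

z = -5.639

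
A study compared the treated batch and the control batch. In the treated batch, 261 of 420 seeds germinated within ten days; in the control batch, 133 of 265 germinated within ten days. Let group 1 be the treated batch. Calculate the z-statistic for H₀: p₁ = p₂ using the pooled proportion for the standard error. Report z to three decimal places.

z = 3.083

Sample proportions: p̂₁ = 261/420 = 0.62143 and p̂₂ = 133/265 = 0.50189.
Pooled p̂ = (261+133)/(420+265) = 394/685 = 0.57518.
Pooled SE = √[0.2443476·0.00615454] ≈ 0.038779.
z = (p̂₁ − p̂₂)/SE = (0.62143 − 0.50189)/0.038779 = 0.11954/0.038779 = 3.083.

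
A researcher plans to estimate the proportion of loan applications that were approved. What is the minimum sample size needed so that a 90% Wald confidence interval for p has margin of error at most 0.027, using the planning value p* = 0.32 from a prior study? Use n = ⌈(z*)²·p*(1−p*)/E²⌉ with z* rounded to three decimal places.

For 90% confidence, z* = 1.645.
p*(1−p*) = 0.32·0.68 = 0.2176.
Required n before rounding: 2.706025 × 0.2176 / 0.027² = 807.724.
Rounding up, n = 808.

n = 808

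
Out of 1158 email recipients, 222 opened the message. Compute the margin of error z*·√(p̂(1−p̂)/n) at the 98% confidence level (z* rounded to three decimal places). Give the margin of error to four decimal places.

The sample proportion is 222/1158 = 0.19171.
Standard error of p̂: √(0.154957/1158) = √0.000133814 = 0.011568.
For 98% confidence, z* = 2.326.
So ME = 0.0269.

ME = 0.0269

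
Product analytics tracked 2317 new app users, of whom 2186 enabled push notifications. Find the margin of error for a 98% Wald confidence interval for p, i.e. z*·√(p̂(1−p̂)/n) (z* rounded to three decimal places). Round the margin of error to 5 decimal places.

ME = 0.01116

Sample proportion p̂ = 2186/2317 = 0.94346.
Standard error of p̂: √(0.053342/2317) = √0.000023022 = 0.004798.
z* = 2.326 at the 98% level.
So ME = 0.01116.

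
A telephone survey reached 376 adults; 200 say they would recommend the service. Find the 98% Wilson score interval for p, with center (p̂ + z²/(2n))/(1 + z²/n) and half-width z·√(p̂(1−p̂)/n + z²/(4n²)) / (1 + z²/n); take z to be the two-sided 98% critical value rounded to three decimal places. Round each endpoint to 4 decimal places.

(0.4720, 0.5909)

p̂ = 200/376 = 0.53191; z = 2.326, so z² = 5.410276.
Denominator 1 + z²/n = 1 + 5.410276/376 = 1.014389.
Adjusted center: (0.53191 + z²/(2n))/1.014389 = 0.53146.
Radicand: p̂(1−p̂)/n + z²/(4n²) = 0.000662185 + 0.000009567 = 0.000671752.
Half-width = z·√(radicand)/denom = 2.326·0.025918/1.014389 = 0.05943.
CI: 0.53146 ± 0.05943 = (0.4720, 0.5909).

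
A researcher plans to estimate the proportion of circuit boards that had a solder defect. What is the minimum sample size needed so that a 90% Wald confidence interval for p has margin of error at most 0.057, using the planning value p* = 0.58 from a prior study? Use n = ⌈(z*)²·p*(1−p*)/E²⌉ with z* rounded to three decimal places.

n = 203

The 90% critical value is z* = 1.645.
p*(1−p*) = 0.58·0.42 = 0.2436.
Required n before rounding: 2.706025 × 0.2436 / 0.057² = 202.889.
⌈202.889⌉ = 203.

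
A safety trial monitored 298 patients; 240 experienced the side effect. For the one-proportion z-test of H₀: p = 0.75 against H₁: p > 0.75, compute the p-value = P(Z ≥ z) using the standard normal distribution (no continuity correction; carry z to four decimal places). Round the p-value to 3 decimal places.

Sample proportion p̂ = 240/298 = 0.80537.
Null standard error: √(0.75·0.25/298) = √0.000629195 = 0.025084.
z = (p̂ − p₀)/SE = (240/298 − 0.75)/0.025084 ≈ 2.2074.
p-value = P(Z ≥ z) with z = 2.2074 → 0.014.

p-value = 0.014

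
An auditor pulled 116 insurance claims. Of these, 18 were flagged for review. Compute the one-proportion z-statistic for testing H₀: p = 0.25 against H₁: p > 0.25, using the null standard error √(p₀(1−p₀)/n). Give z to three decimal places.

z = -2.359

With x = 18 successes in n = 116, p̂ = 0.15517.
SE₀ = √(0.25·0.75/116) = 0.040204.
Test statistic: z = -0.09483/0.040204 = -2.359.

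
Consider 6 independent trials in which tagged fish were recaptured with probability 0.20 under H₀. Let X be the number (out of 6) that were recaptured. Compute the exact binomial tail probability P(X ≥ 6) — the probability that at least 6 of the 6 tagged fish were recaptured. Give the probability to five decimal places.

P = 0.00006

X is binomial with n = 6 and p = 0.20.
P(X ≥ 6) = C(6,6)·0.20^6·0.80^0.
= 0.000064 = 0.00006.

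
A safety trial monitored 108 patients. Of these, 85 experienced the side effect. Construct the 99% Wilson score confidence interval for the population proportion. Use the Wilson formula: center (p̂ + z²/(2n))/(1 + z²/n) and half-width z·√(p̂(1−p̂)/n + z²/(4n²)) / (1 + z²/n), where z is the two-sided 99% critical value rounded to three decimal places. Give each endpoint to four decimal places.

p̂ = 85/108 = 0.78704; z = 2.576, so z² = 6.635776.
Denominator 1 + z²/n = 1 + 6.635776/108 = 1.061442.
Adjusted center: (0.78704 + z²/(2n))/1.061442 = 0.77042.
Radicand: p̂(1−p̂)/n + z²/(4n²) = 0.001551942 + 0.000142228 = 0.001694170.
Half-width = z·√(radicand)/denom = 2.576·0.041160/1.061442 = 0.09989.
So the interval runs from 0.6705 to 0.8703.

(0.6705, 0.8703)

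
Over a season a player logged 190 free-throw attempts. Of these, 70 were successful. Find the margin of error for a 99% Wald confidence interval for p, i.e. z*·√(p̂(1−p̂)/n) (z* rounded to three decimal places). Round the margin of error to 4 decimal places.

ME = 0.0901

Sample proportion p̂ = 70/190 = 0.36842.
SE = √(p̂(1−p̂)/n) = √(0.232687/190) = 0.034995.
For 99% confidence, z* = 2.576.
ME = 2.576·0.034995 = 0.0901.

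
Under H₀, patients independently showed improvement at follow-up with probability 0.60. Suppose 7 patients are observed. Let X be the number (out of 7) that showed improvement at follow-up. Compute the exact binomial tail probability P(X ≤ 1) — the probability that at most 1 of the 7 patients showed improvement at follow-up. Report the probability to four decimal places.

X is binomial with n = 7 and p = 0.60.
P(X ≤ 1) = C(7,0)·0.60^0·0.40^7 + C(7,1)·0.60^1·0.40^6.
= 0.001638 + 0.017203 = 0.0188.

P = 0.0188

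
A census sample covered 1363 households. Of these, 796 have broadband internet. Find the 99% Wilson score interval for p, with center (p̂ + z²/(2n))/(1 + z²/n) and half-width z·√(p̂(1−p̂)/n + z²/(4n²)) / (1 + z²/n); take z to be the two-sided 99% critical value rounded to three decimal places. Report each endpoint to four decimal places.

p̂ = 796/1363 = 0.58401; z = 2.576, so z² = 6.635776.
1 + z²/n = 1.004869.
Adjusted center: (0.58401 + z²/(2n))/1.004869 = 0.58360.
Radicand: p̂(1−p̂)/n + z²/(4n²) = 0.000178241 + 0.000000893 = 0.000179134.
Half-width = z·√(radicand)/denom = 2.576·0.013384/1.004869 = 0.03431.
Interval: 0.58360 ± 0.03431 → (0.5493, 0.6179).

(0.5493, 0.6179)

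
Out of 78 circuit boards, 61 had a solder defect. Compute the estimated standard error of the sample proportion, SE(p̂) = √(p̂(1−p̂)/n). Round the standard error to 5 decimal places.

Sample proportion p̂ = 61/78 = 0.78205.
p̂(1−p̂) = 0.170448.
SE = √(0.170448/78) = 0.04675.

SE = 0.04675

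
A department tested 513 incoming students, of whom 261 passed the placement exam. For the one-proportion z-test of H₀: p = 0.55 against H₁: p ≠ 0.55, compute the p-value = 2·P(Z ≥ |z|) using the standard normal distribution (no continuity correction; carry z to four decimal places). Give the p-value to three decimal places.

Sample proportion p̂ = 261/513 = 0.50877.
Null standard error: √(0.55·0.45/513) = √0.000482456 = 0.021965.
Test statistic (full precision, shown to 4 dp): z = (261/513 − 0.55)/SE₀ ≈ -1.8770.
From the standard normal, 2·P(Z ≥ |z|) = 0.061.

p-value = 0.061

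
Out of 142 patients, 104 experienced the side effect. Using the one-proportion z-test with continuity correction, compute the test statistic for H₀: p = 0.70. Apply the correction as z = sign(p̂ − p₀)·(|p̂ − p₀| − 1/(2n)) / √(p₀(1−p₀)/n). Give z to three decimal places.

z = 0.751

p̂ = 104/142 = 0.73239. p̂ − p₀ = 0.032394.
1/(2n) = 0.003521.
Corrected numerator: |0.032394| − 0.003521 = 0.028873.
SE₀ = √(0.70·0.30/142) = 0.038456.
z = +0.028873/0.038456 = 0.751.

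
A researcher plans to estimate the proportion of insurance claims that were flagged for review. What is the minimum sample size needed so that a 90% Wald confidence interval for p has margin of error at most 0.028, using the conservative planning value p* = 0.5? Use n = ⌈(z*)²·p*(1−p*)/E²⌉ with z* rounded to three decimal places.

n = 863

z* = 1.645 at the 90% level.
p*(1−p*) = 0.50·0.50 = 0.2500.
Required n before rounding: 2.706025 × 0.2500 / 0.028² = 862.891.
Rounding up, n = 863.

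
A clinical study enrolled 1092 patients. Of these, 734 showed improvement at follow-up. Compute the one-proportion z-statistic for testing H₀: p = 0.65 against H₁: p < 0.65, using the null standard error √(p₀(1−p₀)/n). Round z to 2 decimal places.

p̂ = 734/1092 = 0.67216.
SE₀ = √(0.65·0.35/1092) = 0.014434.
z = (p̂ − p₀)/SE = (0.67216 − 0.65)/0.014434 = 1.54.

z = 1.54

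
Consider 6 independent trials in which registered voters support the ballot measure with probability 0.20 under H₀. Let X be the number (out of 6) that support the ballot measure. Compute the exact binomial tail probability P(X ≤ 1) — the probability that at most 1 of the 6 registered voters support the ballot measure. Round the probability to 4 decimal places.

P = 0.6554

X is binomial with n = 6 and p = 0.20.
P(X ≤ 1) = C(6,0)·0.20^0·0.80^6 + C(6,1)·0.20^1·0.80^5.
= 0.262144 + 0.393216 = 0.6554.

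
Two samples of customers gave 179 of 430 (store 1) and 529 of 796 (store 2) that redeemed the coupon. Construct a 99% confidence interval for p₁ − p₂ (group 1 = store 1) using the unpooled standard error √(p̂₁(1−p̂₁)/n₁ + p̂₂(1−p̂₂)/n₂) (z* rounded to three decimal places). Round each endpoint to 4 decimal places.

p̂₁ = 179/430 = 0.41628, p̂₂ = 529/796 = 0.66457; p̂₁ − p̂₂ = -0.24829.
SE = √(0.000565095 + 0.000280045) = √0.000845140 = 0.029071.
z* = 2.576 at the 99% level. Margin of error = 0.07489.
Interval: -0.24829 ± 0.07489 → (-0.3232, -0.1734).

(-0.3232, -0.1734)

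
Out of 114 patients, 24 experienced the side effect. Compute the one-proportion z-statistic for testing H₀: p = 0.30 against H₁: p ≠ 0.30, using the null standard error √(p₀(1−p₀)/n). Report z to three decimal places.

The sample proportion is 24/114 = 0.21053.
SE₀ = √(0.30·0.70/114) = 0.042920.
z = (p̂ − p₀)/SE = (0.21053 − 0.30)/0.042920 = -2.085.

z = -2.085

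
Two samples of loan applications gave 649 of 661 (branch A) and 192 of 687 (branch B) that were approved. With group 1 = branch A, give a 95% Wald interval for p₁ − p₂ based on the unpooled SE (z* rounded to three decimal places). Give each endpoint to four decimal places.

p̂₁ = 649/661 = 0.98185, p̂₂ = 192/687 = 0.27948; p̂₁ − p̂₂ = 0.70237.
Unpooled SE = √(p̂₁(1−p̂₁)/n₁ + p̂₂(1−p̂₂)/n₂) = √(0.000026966 + 0.000293114) = 0.017891.
z* = 1.960 at the 95% level. Margin = 1.960·0.017891 = 0.03507.
Interval: 0.70237 ± 0.03507 → (0.6673, 0.7374).

(0.6673, 0.7374)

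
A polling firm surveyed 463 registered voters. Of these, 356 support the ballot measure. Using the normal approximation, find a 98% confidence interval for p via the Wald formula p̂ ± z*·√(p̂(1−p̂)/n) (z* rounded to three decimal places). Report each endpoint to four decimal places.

The sample proportion is 356/463 = 0.76890.
Standard error of p̂: √(0.177694/463) = √0.000383787 = 0.019590.
z* = 2.326 at the 98% level.
Margin = 2.326·0.019590 = 0.04557.
CI: 0.76890 ± 0.04557 = (0.7233, 0.8145).

(0.7233, 0.8145)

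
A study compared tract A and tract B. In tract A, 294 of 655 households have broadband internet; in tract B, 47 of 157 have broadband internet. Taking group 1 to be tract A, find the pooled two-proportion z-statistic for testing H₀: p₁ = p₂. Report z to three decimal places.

p̂₁ = 294/655 = 0.44885, p̂₂ = 47/157 = 0.29936.
Pooling: p̂ = 341/812 = 0.41995.
Pooled SE = √[0.2435921·0.00789614] ≈ 0.043857.
z = (p̂₁ − p̂₂)/SE = (0.44885 − 0.29936)/0.043857 = 0.14949/0.043857 = 3.409.

z = 3.409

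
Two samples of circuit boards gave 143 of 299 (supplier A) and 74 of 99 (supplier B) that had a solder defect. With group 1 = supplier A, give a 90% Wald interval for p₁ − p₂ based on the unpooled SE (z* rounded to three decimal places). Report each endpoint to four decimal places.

p̂₁ = 0.47826, p̂₂ = 0.74747, so the observed difference is -0.26921.
Unpooled SE = √(p̂₁(1−p̂₁)/n₁ + p̂₂(1−p̂₂)/n₂) = √(0.000834540 + 0.001906629) = 0.052356.
z* = 1.645 at the 90% level. Margin = 1.645·0.052356 = 0.08613.
So the interval runs from -0.3553 to -0.1831.

(-0.3553, -0.1831)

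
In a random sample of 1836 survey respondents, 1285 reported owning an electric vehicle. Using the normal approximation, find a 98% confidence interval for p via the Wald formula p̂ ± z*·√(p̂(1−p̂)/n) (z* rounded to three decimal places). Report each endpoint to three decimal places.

The sample proportion is 1285/1836 = 0.69989.
SE(p̂) = √(0.69989·0.30011/1836) = 0.010696.
The 98% critical value is z* = 2.326.
Margin = 2.326·0.010696 = 0.02488.
CI: 0.69989 ± 0.02488 = (0.675, 0.725).

(0.675, 0.725)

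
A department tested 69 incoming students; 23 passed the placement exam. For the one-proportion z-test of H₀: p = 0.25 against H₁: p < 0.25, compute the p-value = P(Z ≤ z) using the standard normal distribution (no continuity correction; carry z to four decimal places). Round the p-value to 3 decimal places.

The sample proportion is 23/69 = 0.33333.
Under H₀, SE = √(p₀(1−p₀)/n) = √(0.25·0.75/69) = √0.002717391 = 0.052129.
Test statistic (full precision, shown to 4 dp): z = (23/69 − 0.25)/SE₀ ≈ 1.5986.
p-value = P(Z ≤ z) with z = 1.5986 → 0.945.

p-value = 0.945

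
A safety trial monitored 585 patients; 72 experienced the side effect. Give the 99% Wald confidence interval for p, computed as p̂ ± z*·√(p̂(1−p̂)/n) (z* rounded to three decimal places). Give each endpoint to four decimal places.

(0.0881, 0.1581)

The sample proportion is 72/585 = 0.12308.
SE(p̂) = √(0.12308·0.87692/585) = 0.013583.
The 99% critical value is z* = 2.576.
Margin of error: 2.576 × 0.013583 = 0.03499.
Interval: 0.12308 ± 0.03499 → (0.0881, 0.1581).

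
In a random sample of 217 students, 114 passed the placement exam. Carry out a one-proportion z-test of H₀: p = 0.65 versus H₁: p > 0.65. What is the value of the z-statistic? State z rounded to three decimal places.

z = -3.850

Sample proportion p̂ = 114/217 = 0.52535.
SE₀ = √(0.65·0.35/217) = 0.032379.
z = (0.52535 − 0.65)/0.032379 = -0.12465/0.032379 = -3.850.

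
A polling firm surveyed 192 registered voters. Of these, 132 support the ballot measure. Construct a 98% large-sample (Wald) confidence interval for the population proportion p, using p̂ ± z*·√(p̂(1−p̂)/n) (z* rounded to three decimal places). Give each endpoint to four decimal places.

With x = 132 successes in n = 192, p̂ = 0.68750.
SE(p̂) = √(0.68750·0.31250/192) = 0.033451.
z* = 2.326 at the 98% level.
Margin of error: 2.326 × 0.033451 = 0.07781.
CI: 0.68750 ± 0.07781 = (0.6097, 0.7653).

(0.6097, 0.7653)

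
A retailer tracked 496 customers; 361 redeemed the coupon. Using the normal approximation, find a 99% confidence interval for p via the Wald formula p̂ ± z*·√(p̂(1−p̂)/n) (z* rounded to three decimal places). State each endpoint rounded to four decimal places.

Sample proportion p̂ = 361/496 = 0.72782.
SE = √(p̂(1−p̂)/n) = √(0.198097/496) = 0.019985.
z* = 2.576 at the 99% level.
Margin = 2.576·0.019985 = 0.05148.
Interval: 0.72782 ± 0.05148 → (0.6763, 0.7793).

(0.6763, 0.7793)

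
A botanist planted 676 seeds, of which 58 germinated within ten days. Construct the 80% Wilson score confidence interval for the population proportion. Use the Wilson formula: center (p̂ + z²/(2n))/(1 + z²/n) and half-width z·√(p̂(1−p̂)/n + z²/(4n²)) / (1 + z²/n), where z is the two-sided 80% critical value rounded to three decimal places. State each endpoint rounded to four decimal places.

Here p̂ = 58/676 = 0.08580 and z = 1.282 (z² = 1.643524).
Denominator 1 + z²/n = 1 + 1.643524/676 = 1.002431.
Adjusted center: (0.08580 + z²/(2n))/1.002431 = 0.08680.
Radicand: p̂(1−p̂)/n + z²/(4n²) = 0.000116032 + 0.000000899 = 0.000116931.
Half-width = z·√(radicand)/denom = 1.282·0.010813/1.002431 = 0.01383.
Interval: 0.08680 ± 0.01383 → (0.0730, 0.1006).

(0.0730, 0.1006)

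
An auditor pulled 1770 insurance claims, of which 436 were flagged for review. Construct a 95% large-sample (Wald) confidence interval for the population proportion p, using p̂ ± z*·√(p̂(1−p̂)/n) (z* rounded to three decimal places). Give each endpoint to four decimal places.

Sample proportion p̂ = 436/1770 = 0.24633.
SE(p̂) = √(0.24633·0.75367/1770) = 0.010241.
The 95% critical value is z* = 1.960.
Margin of error: 1.960 × 0.010241 = 0.02007.
CI: 0.24633 ± 0.02007 = (0.2263, 0.2664).

(0.2263, 0.2664)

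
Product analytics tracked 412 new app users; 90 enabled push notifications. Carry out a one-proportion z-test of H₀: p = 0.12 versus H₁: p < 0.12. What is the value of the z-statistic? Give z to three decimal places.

With x = 90 successes in n = 412, p̂ = 0.21845.
Under H₀, SE = √(p₀(1−p₀)/n) = √(0.12·0.88/412) = √0.000256311 = 0.016010.
Test statistic: z = 0.09845/0.016010 = 6.149.

z = 6.149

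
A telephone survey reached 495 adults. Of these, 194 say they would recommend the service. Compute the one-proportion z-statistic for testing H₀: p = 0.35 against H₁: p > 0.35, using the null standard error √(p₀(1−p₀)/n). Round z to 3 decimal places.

The sample proportion is 194/495 = 0.39192.
SE₀ = √(0.35·0.65/495) = 0.021438.
z = (p̂ − p₀)/SE = (0.39192 − 0.35)/0.021438 = 1.955.

z = 1.955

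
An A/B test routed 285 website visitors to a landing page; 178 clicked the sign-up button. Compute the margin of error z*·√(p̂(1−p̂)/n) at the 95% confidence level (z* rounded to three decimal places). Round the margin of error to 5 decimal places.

ME = 0.05622

p̂ = 178/285 = 0.62456.
Standard error of p̂: √(0.234484/285) = √0.000822752 = 0.028684.
The 95% critical value is z* = 1.960.
ME = 1.960·0.028684 = 0.05622.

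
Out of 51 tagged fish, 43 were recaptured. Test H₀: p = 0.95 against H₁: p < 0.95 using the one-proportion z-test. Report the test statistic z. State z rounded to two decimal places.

With x = 43 successes in n = 51, p̂ = 0.84314.
Null standard error: √(0.95·0.05/51) = √0.000931373 = 0.030518.
Test statistic: z = -0.10686/0.030518 = -3.50.

z = -3.50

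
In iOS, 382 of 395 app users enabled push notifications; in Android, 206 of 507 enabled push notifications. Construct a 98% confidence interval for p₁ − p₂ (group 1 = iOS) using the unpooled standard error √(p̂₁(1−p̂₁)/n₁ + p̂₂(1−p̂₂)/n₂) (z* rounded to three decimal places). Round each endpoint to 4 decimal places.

p̂₁ = 0.96709, p̂₂ = 0.40631, so the observed difference is 0.56078.
SE = √(0.000080578 + 0.000475784) = √0.000556362 = 0.023587.
For 98% confidence, z* = 2.326. Margin of error = 0.05486.
Interval: 0.56078 ± 0.05486 → (0.5059, 0.6156).

(0.5059, 0.6156)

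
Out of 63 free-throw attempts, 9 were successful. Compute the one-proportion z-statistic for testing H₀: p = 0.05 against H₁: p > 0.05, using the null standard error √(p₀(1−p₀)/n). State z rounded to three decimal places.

z = 3.382

The sample proportion is 9/63 = 0.14286.
Under H₀, SE = √(p₀(1−p₀)/n) = √(0.05·0.95/63) = √0.000753968 = 0.027458.
Test statistic: z = 0.09286/0.027458 = 3.382.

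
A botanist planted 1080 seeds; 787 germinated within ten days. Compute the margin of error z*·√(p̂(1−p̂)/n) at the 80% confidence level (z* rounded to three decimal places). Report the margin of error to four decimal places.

The sample proportion is 787/1080 = 0.72870.
Standard error of p̂: √(0.197695/1080) = √0.000183051 = 0.013530.
The 80% critical value is z* = 1.282.
So ME = 0.0173.

ME = 0.0173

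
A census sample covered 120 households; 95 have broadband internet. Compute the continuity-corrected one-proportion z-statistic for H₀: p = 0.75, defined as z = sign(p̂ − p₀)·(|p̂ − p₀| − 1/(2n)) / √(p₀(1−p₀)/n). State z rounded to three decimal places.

With x = 95 successes in n = 120, p̂ = 0.79167. p̂ − p₀ = 0.041667.
Continuity correction 1/(2n) = 1/240 = 0.004167.
Corrected numerator: |0.041667| − 0.004167 = 0.037500.
Under H₀, SE = √(p₀(1−p₀)/n) = √(0.75·0.25/120) = √0.001562500 = 0.039528.
z = +0.037500/0.039528 = 0.949.

z = 0.949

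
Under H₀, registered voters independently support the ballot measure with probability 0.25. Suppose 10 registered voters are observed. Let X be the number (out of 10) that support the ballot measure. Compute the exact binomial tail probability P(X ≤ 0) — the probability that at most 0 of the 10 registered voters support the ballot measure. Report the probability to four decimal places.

X is binomial with n = 10 and p = 0.25.
P(X ≤ 0) = C(10,0)·0.25^0·0.75^10.
= 0.056314 = 0.0563.

P = 0.0563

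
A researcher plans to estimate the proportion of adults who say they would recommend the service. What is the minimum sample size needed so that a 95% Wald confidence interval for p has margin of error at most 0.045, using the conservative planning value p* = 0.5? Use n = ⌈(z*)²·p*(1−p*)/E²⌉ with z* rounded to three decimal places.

n = 475

The 95% critical value is z* = 1.960.
p*(1−p*) = 0.50·0.50 = 0.2500.
(z*)²·p*(1−p*)/E² = 3.841600·0.2500/0.002025 = 474.272.
⌈474.272⌉ = 475.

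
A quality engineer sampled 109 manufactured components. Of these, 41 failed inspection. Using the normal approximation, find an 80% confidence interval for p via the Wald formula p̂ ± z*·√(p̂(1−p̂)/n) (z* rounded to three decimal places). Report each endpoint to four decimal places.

(0.3167, 0.4356)

Sample proportion p̂ = 41/109 = 0.37615.
Standard error of p̂: √(0.234660/109) = √0.002152848 = 0.046399.
The 80% critical value is z* = 1.282.
Margin = 1.282·0.046399 = 0.05948.
Interval: 0.37615 ± 0.05948 → (0.3167, 0.4356).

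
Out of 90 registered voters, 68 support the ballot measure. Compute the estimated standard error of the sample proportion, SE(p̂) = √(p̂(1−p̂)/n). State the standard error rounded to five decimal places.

SE = 0.04530

Sample proportion p̂ = 68/90 = 0.75556.
p̂(1−p̂) = 0.184689.
Dividing by n and taking the root: √0.002052100 = 0.04530.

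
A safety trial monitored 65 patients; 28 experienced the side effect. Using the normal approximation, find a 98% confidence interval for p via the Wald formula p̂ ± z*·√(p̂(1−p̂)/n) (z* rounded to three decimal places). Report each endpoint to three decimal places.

(0.288, 0.574)

Sample proportion p̂ = 28/65 = 0.43077.
Standard error of p̂: √(0.245207/65) = √0.003772417 = 0.061420.
z* = 2.326 at the 98% level.
Margin = 2.326·0.061420 = 0.14286.
CI: 0.43077 ± 0.14286 = (0.288, 0.574).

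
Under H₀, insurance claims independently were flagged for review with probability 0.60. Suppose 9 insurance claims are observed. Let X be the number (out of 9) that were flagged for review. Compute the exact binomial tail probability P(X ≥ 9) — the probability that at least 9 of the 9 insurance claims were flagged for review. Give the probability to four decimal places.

X is binomial with n = 9 and p = 0.60.
P(X ≥ 9) = C(9,9)·0.60^9·0.40^0.
= 0.010078 = 0.0101.

P = 0.0101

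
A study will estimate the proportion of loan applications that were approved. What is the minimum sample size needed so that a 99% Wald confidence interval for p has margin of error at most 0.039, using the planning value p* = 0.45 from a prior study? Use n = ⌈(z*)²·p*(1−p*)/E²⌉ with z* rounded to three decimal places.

The 99% critical value is z* = 2.576.
p*(1−p*) = 0.2475.
Required n before rounding: 6.635776 × 0.2475 / 0.039² = 1079.786.
Rounding up, n = 1080.

n = 1080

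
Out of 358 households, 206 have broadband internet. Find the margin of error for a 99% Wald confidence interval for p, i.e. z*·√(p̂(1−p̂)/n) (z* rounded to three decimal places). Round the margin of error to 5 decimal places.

ME = 0.06729

With x = 206 successes in n = 358, p̂ = 0.57542.
SE = √(p̂(1−p̂)/n) = √(0.244312/358) = 0.026123.
For 99% confidence, z* = 2.576.
ME = 2.576·0.026123 = 0.06729.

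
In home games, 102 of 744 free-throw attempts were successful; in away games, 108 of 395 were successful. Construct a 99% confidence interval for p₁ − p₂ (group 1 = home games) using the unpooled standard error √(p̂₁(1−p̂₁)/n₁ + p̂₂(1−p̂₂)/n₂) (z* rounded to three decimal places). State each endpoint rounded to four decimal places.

p̂₁ = 102/744 = 0.13710, p̂₂ = 108/395 = 0.27342; p̂₁ − p̂₂ = -0.13632.
SE = √(0.000159007 + 0.000502938) = √0.000661945 = 0.025728.
The 99% critical value is z* = 2.576. Margin = 2.576·0.025728 = 0.06628.
CI: -0.13632 ± 0.06628 = (-0.2026, -0.0700).

(-0.2026, -0.0700)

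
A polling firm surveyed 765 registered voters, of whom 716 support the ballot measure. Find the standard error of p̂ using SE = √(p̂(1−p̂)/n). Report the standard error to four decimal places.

Sample proportion p̂ = 716/765 = 0.93595.
p̂(1−p̂) = 0.93595·0.06405 = 0.059948.
Dividing by n and taking the root: √0.000078363 = 0.0089.

SE = 0.0089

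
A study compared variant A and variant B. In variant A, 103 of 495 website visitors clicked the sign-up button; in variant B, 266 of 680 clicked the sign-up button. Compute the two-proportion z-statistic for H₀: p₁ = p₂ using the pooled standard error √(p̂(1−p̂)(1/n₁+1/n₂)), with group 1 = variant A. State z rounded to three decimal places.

z = -6.677

Sample proportions: p̂₁ = 103/495 = 0.20808 and p̂₂ = 266/680 = 0.39118.
Pooled p̂ = (103+266)/(495+680) = 369/1175 = 0.31404.
SE = √[p̂(1−p̂)(1/n₁+1/n₂)] = √[0.31404·0.68596·(1/495+1/680)] ≈ 0.027422.
z = (p̂₁ − p̂₂)/SE = (0.20808 − 0.39118)/0.027422 = -0.18310/0.027422 = -6.677.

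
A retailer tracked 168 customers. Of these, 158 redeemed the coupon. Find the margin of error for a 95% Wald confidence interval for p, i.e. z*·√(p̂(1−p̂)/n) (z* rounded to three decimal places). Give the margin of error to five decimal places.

ME = 0.03578

With x = 158 successes in n = 168, p̂ = 0.94048.
Standard error of p̂: √(0.055981/168) = √0.000333219 = 0.018254.
z* = 1.960 at the 95% level.
So ME = 0.03578.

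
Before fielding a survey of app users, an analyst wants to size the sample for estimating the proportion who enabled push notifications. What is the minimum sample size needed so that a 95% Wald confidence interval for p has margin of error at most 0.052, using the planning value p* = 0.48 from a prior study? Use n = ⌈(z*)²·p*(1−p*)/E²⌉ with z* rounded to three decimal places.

The 95% critical value is z* = 1.960.
p*(1−p*) = 0.48·0.52 = 0.2496.
Required n before rounding: 3.841600 × 0.2496 / 0.052² = 354.609.
⌈354.609⌉ = 355.

n = 355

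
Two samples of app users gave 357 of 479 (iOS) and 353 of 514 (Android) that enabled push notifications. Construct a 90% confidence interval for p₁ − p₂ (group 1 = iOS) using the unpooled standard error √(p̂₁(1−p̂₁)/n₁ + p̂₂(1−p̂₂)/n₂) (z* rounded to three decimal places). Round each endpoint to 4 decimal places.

p̂₁ = 357/479 = 0.74530, p̂₂ = 353/514 = 0.68677; p̂₁ − p̂₂ = 0.05853.
SE = √(0.000396298 + 0.000418515) = √0.000814813 = 0.028545.
For 90% confidence, z* = 1.645. Margin = 1.645·0.028545 = 0.04696.
So the interval runs from 0.0116 to 0.1055.

(0.0116, 0.1055)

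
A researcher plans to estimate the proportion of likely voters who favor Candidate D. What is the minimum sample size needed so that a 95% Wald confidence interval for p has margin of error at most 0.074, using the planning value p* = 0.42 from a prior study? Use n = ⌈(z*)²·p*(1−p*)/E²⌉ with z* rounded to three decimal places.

For 95% confidence, z* = 1.960.
p*(1−p*) = 0.42·0.58 = 0.2436.
(z*)²·p*(1−p*)/E² = 3.841600·0.2436/0.005476 = 170.894.
Rounding up, n = 171.

n = 171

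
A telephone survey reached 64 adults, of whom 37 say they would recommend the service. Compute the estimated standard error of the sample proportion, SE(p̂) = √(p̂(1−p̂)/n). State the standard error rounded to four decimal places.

SE = 0.0617

Sample proportion p̂ = 37/64 = 0.57812.
p̂(1−p̂) = 0.243897.
SE = √(0.243897/64) = 0.0617.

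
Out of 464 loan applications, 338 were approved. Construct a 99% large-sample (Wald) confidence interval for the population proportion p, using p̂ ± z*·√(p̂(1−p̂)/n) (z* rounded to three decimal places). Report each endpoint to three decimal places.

Sample proportion p̂ = 338/464 = 0.72845.
Standard error of p̂: √(0.197811/464) = √0.000426318 = 0.020647.
z* = 2.576 at the 99% level.
Margin = 2.576·0.020647 = 0.05319.
So the interval runs from 0.675 to 0.782.

(0.675, 0.782)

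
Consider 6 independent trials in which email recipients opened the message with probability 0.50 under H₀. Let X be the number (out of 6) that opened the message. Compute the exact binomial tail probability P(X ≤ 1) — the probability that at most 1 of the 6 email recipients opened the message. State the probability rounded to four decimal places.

X is binomial with n = 6 and p = 0.50.
P(X ≤ 1) = C(6,0)·0.50^0·0.50^6 + C(6,1)·0.50^1·0.50^5.
= 0.015625 + 0.093750 = 0.1094.

P = 0.1094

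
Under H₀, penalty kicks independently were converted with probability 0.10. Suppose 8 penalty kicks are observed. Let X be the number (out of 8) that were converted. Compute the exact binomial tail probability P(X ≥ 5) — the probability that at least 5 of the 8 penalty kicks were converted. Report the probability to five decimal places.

X is binomial with n = 8 and p = 0.10.
P(X ≥ 5) = C(8,5)·0.10^5·0.90^3 + C(8,6)·0.10^6·0.90^2 + C(8,7)·0.10^7·0.90^1 + C(8,8)·0.10^8·0.90^0.
= 0.000408 + 0.000023 + 0.000001 + 0.000000 = 0.00043.

P = 0.00043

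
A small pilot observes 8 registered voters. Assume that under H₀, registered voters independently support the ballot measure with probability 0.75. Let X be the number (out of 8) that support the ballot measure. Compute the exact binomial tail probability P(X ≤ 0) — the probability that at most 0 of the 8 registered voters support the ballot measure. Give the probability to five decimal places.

P = 0.00002

X ~ Binomial(n=8, p=0.75).
P(X ≤ 0) = C(8,0)·0.75^0·0.25^8.
= 0.000015 = 0.00002.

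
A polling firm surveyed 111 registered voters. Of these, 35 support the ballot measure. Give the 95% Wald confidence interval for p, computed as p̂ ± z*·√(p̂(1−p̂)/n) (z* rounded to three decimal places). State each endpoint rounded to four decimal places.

Sample proportion p̂ = 35/111 = 0.31532.
Standard error of p̂: √(0.215892/111) = √0.001944969 = 0.044102.
For 95% confidence, z* = 1.960.
Margin of error: 1.960 × 0.044102 = 0.08644.
So the interval runs from 0.2289 to 0.4018.

(0.2289, 0.4018)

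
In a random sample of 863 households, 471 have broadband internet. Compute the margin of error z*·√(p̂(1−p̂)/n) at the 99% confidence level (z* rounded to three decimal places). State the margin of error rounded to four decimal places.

With x = 471 successes in n = 863, p̂ = 0.54577.
SE = √(p̂(1−p̂)/n) = √(0.247905/863) = 0.016949.
For 99% confidence, z* = 2.576.
So ME = 0.0437.

ME = 0.0437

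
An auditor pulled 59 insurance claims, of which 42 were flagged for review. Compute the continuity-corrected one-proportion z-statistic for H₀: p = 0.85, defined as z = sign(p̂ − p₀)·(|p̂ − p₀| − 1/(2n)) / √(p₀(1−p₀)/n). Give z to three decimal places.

z = -2.789

The sample proportion is 42/59 = 0.71186. p̂ − p₀ = -0.138136.
Continuity correction 1/(2n) = 1/118 = 0.008475.
Corrected numerator: |-0.138136| − 0.008475 = 0.129661.
SE₀ = √(0.85·0.15/59) = 0.046487.
z = −0.129661/0.046487 = -2.789.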